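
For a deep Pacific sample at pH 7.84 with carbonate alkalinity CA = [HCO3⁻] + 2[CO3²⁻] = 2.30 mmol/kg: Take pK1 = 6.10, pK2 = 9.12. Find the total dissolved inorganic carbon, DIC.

DIC = 2.23 mmol/kg

CA = [HCO3⁻] + 2[CO3²⁻] = (α₁ + 2α₂)·DIC
At pH 7.84: [H⁺]/K1 = 10^-1.74 = 0.018197, K2/[H⁺] = 10^-1.28 = 0.052481
α₁ = 1/(1 + 0.018197 + 0.052481) = 1/1.0707 = 0.9340; α₂ = α₁·K2/[H⁺] = 0.04902
α₁ + 2α₂ = 1.0320
DIC = CA / (α₁ + 2α₂) = 2.30 / 1.0320 = 2.23 mmol/kg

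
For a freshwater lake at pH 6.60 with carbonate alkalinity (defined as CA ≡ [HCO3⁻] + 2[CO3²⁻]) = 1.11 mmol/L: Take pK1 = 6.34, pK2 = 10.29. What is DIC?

DIC = 1.72 mmol/L

CA = [HCO3⁻] + 2[CO3²⁻] = (α₁ + 2α₂)·DIC
At pH 6.60: [H⁺]/K1 = 10^-0.26 = 0.54954, K2/[H⁺] = 10^-3.69 = 0.00020417
α₁ = 1/(1 + 0.54954 + 0.00020417) = 1/1.5497 = 0.6453; α₂ = α₁·K2/[H⁺] = 0.0001317
α₁ + 2α₂ = 0.6455
DIC = CA / (α₁ + 2α₂) = 1.11 / 0.6455 = 1.72 mmol/L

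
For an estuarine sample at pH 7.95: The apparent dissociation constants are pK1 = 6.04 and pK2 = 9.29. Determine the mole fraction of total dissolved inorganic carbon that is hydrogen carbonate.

α₁ = 1 / (1 + [H⁺]/K1 + K2/[H⁺]) = 1 / (1 + 10^-1.91 + 10^-1.34)
   = 1 / (1 + 0.012303 + 0.045709) = 1/1.0580 = 0.9452

α₁ = 0.945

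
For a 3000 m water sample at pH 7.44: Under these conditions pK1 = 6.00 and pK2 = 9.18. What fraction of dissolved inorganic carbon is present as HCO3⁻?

α₁ = 1 / (1 + [H⁺]/K1 + K2/[H⁺]) = 1 / (1 + 10^-1.44 + 10^-1.74)
   = 1 / (1 + 0.036308 + 0.018197) = 1/1.0545 = 0.9483

α₁ = 0.948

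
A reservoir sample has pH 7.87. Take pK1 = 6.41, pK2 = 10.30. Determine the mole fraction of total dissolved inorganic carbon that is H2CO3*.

α₀ = 0.0334

α₀ = 1 / (1 + K1/[H⁺] + K1K2/[H⁺]²) = 1 / (1 + 10^+1.46 + 10^-0.97)
   = 1 / (1 + 28.840 + 0.10715) = 1/29.947 = 0.03339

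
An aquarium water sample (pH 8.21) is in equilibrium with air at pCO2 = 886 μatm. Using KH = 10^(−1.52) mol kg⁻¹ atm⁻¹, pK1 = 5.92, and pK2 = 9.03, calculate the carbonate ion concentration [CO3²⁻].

[CO2*] = KH · pCO2 = 10^(−1.52) × 886×10^-6 = 2.676×10^-5 mol/kg
α₀ = 1/(1 + K1/[H⁺] + K1K2/[H⁺]²) = 1/(1 + 10^+2.29 + 10^+1.47) = 0.004435
DIC = [CO2*]/α₀ = 2.676×10^-5 / 0.004435 = 6.034 mmol/kg
[CO3²⁻] = α₂·DIC; α₂ = 0.1309, so [CO3²⁻] = 0.1309 × 6.034 = 0.790 mmol/kg

[CO3²⁻] = 0.790 mmol/kg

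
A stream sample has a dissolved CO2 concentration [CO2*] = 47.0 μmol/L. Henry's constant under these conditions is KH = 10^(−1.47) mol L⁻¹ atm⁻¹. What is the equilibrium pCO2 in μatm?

pCO2 = 1390 μatm

KH = 10^(−1.47) = 3.388×10^-2 mol L⁻¹ atm⁻¹
pCO2 = [CO2*]/KH = 47.0×10^-6 / 3.388×10^-2 = 1.39×10^-3 atm = 1390 μatm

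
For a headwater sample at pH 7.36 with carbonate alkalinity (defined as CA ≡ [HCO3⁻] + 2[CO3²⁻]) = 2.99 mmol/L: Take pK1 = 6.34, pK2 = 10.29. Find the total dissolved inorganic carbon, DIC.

CA = [HCO3⁻] + 2[CO3²⁻] = (α₁ + 2α₂)·DIC
At pH 7.36: [H⁺]/K1 = 10^-1.02 = 0.095499, K2/[H⁺] = 10^-2.93 = 0.0011749
α₁ = 1/(1 + 0.095499 + 0.0011749) = 1/1.0967 = 0.9118; α₂ = α₁·K2/[H⁺] = 0.001071
α₁ + 2α₂ = 0.9140
DIC = CA / (α₁ + 2α₂) = 2.99 / 0.9140 = 3.27 mmol/L

DIC = 3.27 mmol/L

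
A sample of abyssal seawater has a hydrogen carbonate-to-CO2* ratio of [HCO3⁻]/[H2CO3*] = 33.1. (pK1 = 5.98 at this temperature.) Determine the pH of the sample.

pH = 7.50

From K1 = [H⁺][HCO3⁻]/[H2CO3*]:  pH = pK1 + log₁₀([HCO3⁻]/[H2CO3*])
log₁₀(33.1) = +1.520
pH = 5.98 + (+1.520) = 7.50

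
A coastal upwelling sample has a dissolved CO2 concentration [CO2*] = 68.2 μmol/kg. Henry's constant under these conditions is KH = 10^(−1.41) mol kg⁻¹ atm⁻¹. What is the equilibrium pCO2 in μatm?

pCO2 = 1750 μatm

KH = 10^(−1.41) = 3.890×10^-2 mol kg⁻¹ atm⁻¹
pCO2 = [CO2*]/KH = 68.2×10^-6 / 3.890×10^-2 = 1.75×10^-3 atm = 1750 μatm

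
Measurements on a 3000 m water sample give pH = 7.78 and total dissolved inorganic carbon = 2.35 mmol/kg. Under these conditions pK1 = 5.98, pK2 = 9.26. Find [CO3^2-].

[CO3²⁻] = 0.0742 mmol/kg

α₂ = 1 / (1 + [H⁺]/K2 + [H⁺]²/(K1K2)) = 1 / (1 + 10^+1.48 + 10^-0.32)
   = 1 / (1 + 30.200 + 0.47863) = 1/31.678 = 0.03157
[CO3²⁻] = α₂ × DIC = 0.03157 × 2.35 = 0.0742 mmol/kg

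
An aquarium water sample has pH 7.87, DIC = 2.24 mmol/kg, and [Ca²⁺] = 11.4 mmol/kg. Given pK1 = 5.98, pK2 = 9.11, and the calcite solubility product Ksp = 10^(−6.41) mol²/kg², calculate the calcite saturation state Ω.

α₂ = 1 / (1 + [H⁺]/K2 + [H⁺]²/(K1K2)) = 1 / (1 + 10^+1.24 + 10^-0.65)
   = 1 / (1 + 17.378 + 0.22387) = 1/18.602 = 0.05376
[CO3²⁻] = α₂ × DIC = 0.05376 × 2.24 = 0.1204 mmol/kg
Ksp = 10^(−6.41) = 3.890×10^-7
Ω = [Ca²⁺][CO3²⁻]/Ksp = (11.4×10^-3)(1.204×10^-4) / 3.890×10^-7 = 3.53

Ω = 3.53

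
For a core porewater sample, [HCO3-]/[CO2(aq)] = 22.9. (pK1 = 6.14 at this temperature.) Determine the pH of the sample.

pH = 7.50

From K1 = [H⁺][HCO3-]/[CO2(aq)]:  pH = pK1 + log₁₀([HCO3-]/[CO2(aq)])
log₁₀(22.9) = +1.360
pH = 6.14 + (+1.360) = 7.50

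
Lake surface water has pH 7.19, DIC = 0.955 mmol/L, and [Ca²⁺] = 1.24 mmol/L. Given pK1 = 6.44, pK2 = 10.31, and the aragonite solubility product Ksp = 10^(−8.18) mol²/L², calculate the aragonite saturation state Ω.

α₂ = 1 / (1 + [H⁺]/K2 + [H⁺]²/(K1K2)) = 1 / (1 + 10^+3.12 + 10^+2.37)
   = 1 / (1 + 1318.3 + 234.42) = 1/1553.7 = 0.0006436
[CO3²⁻] = α₂ × DIC = 0.0006436 × 0.955 = 0.0006147 mmol/L = 0.6147 μmol/L
Ksp = 10^(−8.18) = 6.607×10^-9
Ω = [Ca²⁺][CO3²⁻]/Ksp = (1.24×10^-3)(6.147×10^-7) / 6.607×10^-9 = 0.115

Ω = 0.115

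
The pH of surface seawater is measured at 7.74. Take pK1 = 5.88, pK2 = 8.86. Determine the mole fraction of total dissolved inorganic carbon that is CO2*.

α₀ = 1 / (1 + K1/[H⁺] + K1K2/[H⁺]²) = 1 / (1 + 10^+1.86 + 10^+0.74)
   = 1 / (1 + 72.444 + 5.4954) = 1/78.939 = 0.01267

α₀ = 0.0127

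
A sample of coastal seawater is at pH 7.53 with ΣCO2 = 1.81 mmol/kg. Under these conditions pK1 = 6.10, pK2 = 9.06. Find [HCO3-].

[HCO3⁻] = 1.70 mmol/kg

α₁ = 1 / (1 + [H⁺]/K1 + K2/[H⁺]) = 1 / (1 + 10^-1.43 + 10^-1.53)
   = 1 / (1 + 0.037154 + 0.029512) = 1/1.0667 = 0.9375
[HCO3⁻] = α₁ × DIC = 0.9375 × 1.81 = 1.70 mmol/kg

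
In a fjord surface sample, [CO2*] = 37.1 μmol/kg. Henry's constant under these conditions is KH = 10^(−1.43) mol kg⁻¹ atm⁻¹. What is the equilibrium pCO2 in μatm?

pCO2 = 999 μatm

KH = 10^(−1.43) = 3.715×10^-2 mol kg⁻¹ atm⁻¹
pCO2 = [CO2*]/KH = 37.1×10^-6 / 3.715×10^-2 = 9.99×10^-4 atm = 999 μatm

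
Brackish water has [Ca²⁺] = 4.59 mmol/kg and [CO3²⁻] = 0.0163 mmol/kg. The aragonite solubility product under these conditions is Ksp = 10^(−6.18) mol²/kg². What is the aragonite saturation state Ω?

Ksp = 10^(−6.18) = 6.607×10^-7
Ω = [Ca²⁺][CO3²⁻]/Ksp = (4.59×10^-3)(0.0163×10^-3) / 6.607×10^-7 = 0.113

Ω = 0.113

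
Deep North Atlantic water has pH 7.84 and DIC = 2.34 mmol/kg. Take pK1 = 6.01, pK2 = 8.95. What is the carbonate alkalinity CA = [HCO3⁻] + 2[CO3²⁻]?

CA = [HCO3⁻] + 2[CO3²⁻] = (α₁ + 2α₂)·DIC
At pH 7.84: [H⁺]/K1 = 10^-1.83 = 0.014791, K2/[H⁺] = 10^-1.11 = 0.077625
α₁ = 1/(1 + 0.014791 + 0.077625) = 1/1.0924 = 0.9154; α₂ = α₁·K2/[H⁺] = 0.07106
α₁ + 2α₂ = 1.0575
CA = 1.0575 × 2.34 = 2.47 mmol/kg

CA = 2.47 mmol/kg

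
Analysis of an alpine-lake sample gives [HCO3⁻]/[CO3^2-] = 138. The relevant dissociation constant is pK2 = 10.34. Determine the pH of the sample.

pH = 8.20

From K2 = [H⁺][CO3^2-]/[HCO3⁻]:  pH = pK2 − log₁₀([HCO3⁻]/[CO3^2-])
log₁₀(138) = +2.140
pH = 10.34 − (+2.140) = 8.20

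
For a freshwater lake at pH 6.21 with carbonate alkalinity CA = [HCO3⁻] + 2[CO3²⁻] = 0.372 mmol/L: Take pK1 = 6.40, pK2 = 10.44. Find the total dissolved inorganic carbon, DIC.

DIC = 0.948 mmol/L

CA = [HCO3⁻] + 2[CO3²⁻] = (α₁ + 2α₂)·DIC
At pH 6.21: [H⁺]/K1 = 10^0.19 = 1.5488, K2/[H⁺] = 10^-4.23 = 5.8884×10^-5
α₁ = 1/(1 + 1.5488 + 5.8884×10^-5) = 1/2.5489 = 0.3923; α₂ = α₁·K2/[H⁺] = 2.310×10^-5
α₁ + 2α₂ = 0.3924
DIC = CA / (α₁ + 2α₂) = 0.372 / 0.3924 = 0.948 mmol/L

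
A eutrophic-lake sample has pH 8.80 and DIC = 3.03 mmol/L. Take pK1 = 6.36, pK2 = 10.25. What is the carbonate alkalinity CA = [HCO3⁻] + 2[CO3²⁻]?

CA = 3.12 mmol/L

CA = [HCO3⁻] + 2[CO3²⁻] = (α₁ + 2α₂)·DIC
At pH 8.80: [H⁺]/K1 = 10^-2.44 = 0.0036308, K2/[H⁺] = 10^-1.45 = 0.035481
α₁ = 1/(1 + 0.0036308 + 0.035481) = 1/1.0391 = 0.9624; α₂ = α₁·K2/[H⁺] = 0.03415
α₁ + 2α₂ = 1.0307
CA = 1.0307 × 3.03 = 3.12 mmol/L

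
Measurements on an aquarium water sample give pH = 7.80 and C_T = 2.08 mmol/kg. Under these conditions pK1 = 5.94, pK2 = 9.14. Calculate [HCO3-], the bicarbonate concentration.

[HCO3⁻] = 1.96 mmol/kg

α₁ = 1 / (1 + [H⁺]/K1 + K2/[H⁺]) = 1 / (1 + 10^-1.86 + 10^-1.34)
   = 1 / (1 + 0.013804 + 0.045709) = 1/1.0595 = 0.9438
[HCO3⁻] = α₁ × DIC = 0.9438 × 2.08 = 1.96 mmol/kg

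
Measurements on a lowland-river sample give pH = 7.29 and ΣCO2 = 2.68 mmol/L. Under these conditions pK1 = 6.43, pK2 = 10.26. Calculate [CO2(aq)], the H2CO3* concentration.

[CO2*] = 0.325 mmol/L

α₀ = 1 / (1 + K1/[H⁺] + K1K2/[H⁺]²) = 1 / (1 + 10^+0.86 + 10^-2.11)
   = 1 / (1 + 7.2444 + 0.0077625) = 1/8.2521 = 0.1212
[CO2*] = α₀ × DIC = 0.1212 × 2.68 = 0.325 mmol/L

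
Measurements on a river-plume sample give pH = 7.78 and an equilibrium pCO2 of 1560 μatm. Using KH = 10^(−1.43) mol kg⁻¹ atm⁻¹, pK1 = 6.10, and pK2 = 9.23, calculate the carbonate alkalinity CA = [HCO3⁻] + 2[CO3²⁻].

[CO2*] = KH · pCO2 = 10^(−1.43) × 1560×10^-6 = 5.796×10^-5 mol/kg
α₀ = 1/(1 + K1/[H⁺] + K1K2/[H⁺]²) = 1/(1 + 10^+1.68 + 10^+0.23) = 0.01978
DIC = [CO2*]/α₀ = 5.796×10^-5 / 0.01978 = 2.931 mmol/kg
CA = (α₁ + 2α₂)·DIC = (0.9466 + 2×0.03359) × 2.931 = 2.97 mmol/kg

CA = 2.97 mmol/kg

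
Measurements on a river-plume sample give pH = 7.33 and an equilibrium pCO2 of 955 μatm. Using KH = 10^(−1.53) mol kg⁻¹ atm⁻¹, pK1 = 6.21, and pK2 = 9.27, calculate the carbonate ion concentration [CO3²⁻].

[CO3²⁻] = 4.27 μmol/kg

[CO2*] = KH · pCO2 = 10^(−1.53) × 955×10^-6 = 2.818×10^-5 mol/kg
α₀ = 1/(1 + K1/[H⁺] + K1K2/[H⁺]²) = 1/(1 + 10^+1.12 + 10^-0.82) = 0.06976
DIC = [CO2*]/α₀ = 2.818×10^-5 / 0.06976 = 0.4040 mmol/kg
[CO3²⁻] = α₂·DIC; α₂ = 0.01056, so [CO3²⁻] = 0.01056 × 0.4040 = 0.00427 mmol/kg = 4.27 μmol/kg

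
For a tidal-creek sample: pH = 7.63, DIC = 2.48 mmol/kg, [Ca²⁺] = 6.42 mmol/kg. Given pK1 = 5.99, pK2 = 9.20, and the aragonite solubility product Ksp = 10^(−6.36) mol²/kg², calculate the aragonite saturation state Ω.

Ω = 0.935

α₂ = 1 / (1 + [H⁺]/K2 + [H⁺]²/(K1K2)) = 1 / (1 + 10^+1.57 + 10^-0.07)
   = 1 / (1 + 37.154 + 0.85114) = 1/39.005 = 0.02564
[CO3²⁻] = α₂ × DIC = 0.02564 × 2.48 = 0.06358 mmol/kg
Ksp = 10^(−6.36) = 4.365×10^-7
Ω = [Ca²⁺][CO3²⁻]/Ksp = (6.42×10^-3)(6.358×10^-5) / 4.365×10^-7 = 0.935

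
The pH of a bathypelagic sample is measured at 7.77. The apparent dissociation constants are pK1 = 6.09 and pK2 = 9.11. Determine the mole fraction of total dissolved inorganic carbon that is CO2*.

α₀ = 0.0196

α₀ = 1 / (1 + K1/[H⁺] + K1K2/[H⁺]²) = 1 / (1 + 10^+1.68 + 10^+0.34)
   = 1 / (1 + 47.863 + 2.1878) = 1/51.051 = 0.01959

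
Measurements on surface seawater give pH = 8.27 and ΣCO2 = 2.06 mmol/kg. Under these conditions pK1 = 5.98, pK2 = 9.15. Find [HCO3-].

α₁ = 1 / (1 + [H⁺]/K1 + K2/[H⁺]) = 1 / (1 + 10^-2.29 + 10^-0.88)
   = 1 / (1 + 0.0051286 + 0.13183) = 1/1.1370 = 0.8795
[HCO3⁻] = α₁ × DIC = 0.8795 × 2.06 = 1.81 mmol/kg

[HCO3⁻] = 1.81 mmol/kg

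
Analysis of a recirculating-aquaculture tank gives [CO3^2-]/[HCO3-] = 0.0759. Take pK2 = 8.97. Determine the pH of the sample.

From K2 = [H⁺][CO3^2-]/[HCO3-]:  pH = pK2 + log₁₀([CO3^2-]/[HCO3-])
log₁₀(0.0759) = -1.120
pH = 8.97 + (-1.120) = 7.85

pH = 7.85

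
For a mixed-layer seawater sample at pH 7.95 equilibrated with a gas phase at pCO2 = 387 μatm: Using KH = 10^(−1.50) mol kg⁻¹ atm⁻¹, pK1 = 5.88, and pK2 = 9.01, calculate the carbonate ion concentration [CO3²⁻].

[CO2*] = KH · pCO2 = 10^(−1.50) × 387×10^-6 = 1.224×10^-5 mol/kg
α₀ = 1/(1 + K1/[H⁺] + K1K2/[H⁺]²) = 1/(1 + 10^+2.07 + 10^+1.01) = 0.007769
DIC = [CO2*]/α₀ = 1.224×10^-5 / 0.007769 = 1.575 mmol/kg
[CO3²⁻] = α₂·DIC; α₂ = 0.07950, so [CO3²⁻] = 0.07950 × 1.575 = 0.125 mmol/kg

[CO3²⁻] = 0.125 mmol/kg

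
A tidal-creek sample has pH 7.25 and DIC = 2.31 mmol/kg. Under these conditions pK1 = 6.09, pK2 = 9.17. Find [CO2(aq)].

[CO2*] = 0.148 mmol/kg

α₀ = 1 / (1 + K1/[H⁺] + K1K2/[H⁺]²) = 1 / (1 + 10^+1.16 + 10^-0.76)
   = 1 / (1 + 14.454 + 0.17378) = 1/15.628 = 0.06399
[CO2*] = α₀ × DIC = 0.06399 × 2.31 = 0.148 mmol/kg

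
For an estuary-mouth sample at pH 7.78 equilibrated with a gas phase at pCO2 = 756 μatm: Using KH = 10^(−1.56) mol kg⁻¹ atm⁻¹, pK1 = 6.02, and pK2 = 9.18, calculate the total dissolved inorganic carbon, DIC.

DIC = 1.27 mmol/kg

[CO2*] = KH · pCO2 = 10^(−1.56) × 756×10^-6 = 2.082×10^-5 mol/kg
α₀ = 1/(1 + K1/[H⁺] + K1K2/[H⁺]²) = 1/(1 + 10^+1.76 + 10^+0.36) = 0.01644
DIC = [CO2*]/α₀ = 2.082×10^-5 / 0.01644 = 1.27 mmol/kg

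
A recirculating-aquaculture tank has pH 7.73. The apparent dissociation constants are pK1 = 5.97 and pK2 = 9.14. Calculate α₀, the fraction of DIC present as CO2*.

α₀ = 0.0165

α₀ = 1 / (1 + K1/[H⁺] + K1K2/[H⁺]²) = 1 / (1 + 10^+1.76 + 10^+0.35)
   = 1 / (1 + 57.544 + 2.2387) = 1/60.783 = 0.01645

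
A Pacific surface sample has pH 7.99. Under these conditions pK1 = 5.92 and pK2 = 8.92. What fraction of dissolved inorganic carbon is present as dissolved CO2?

α₀ = 0.00756

α₀ = 1 / (1 + K1/[H⁺] + K1K2/[H⁺]²) = 1 / (1 + 10^+2.07 + 10^+1.14)
   = 1 / (1 + 117.49 + 13.804) = 1/132.29 = 0.007559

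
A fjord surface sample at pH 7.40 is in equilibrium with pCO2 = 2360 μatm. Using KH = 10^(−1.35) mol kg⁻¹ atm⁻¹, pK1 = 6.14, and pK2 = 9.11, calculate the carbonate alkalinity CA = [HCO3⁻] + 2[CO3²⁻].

CA = 1.99 mmol/kg

[CO2*] = KH · pCO2 = 10^(−1.35) × 2360×10^-6 = 1.054×10^-4 mol/kg
α₀ = 1/(1 + K1/[H⁺] + K1K2/[H⁺]²) = 1/(1 + 10^+1.26 + 10^-0.45) = 0.05115
DIC = [CO2*]/α₀ = 1.054×10^-4 / 0.05115 = 2.061 mmol/kg
CA = (α₁ + 2α₂)·DIC = (0.9307 + 2×0.01815) × 2.061 = 1.99 mmol/kg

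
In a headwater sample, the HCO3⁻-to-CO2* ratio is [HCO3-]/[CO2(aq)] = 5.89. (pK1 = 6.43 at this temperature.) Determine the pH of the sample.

pH = 7.20

From K1 = [H⁺][HCO3-]/[CO2(aq)]:  pH = pK1 + log₁₀([HCO3-]/[CO2(aq)])
log₁₀(5.89) = +0.770
pH = 6.43 + (+0.770) = 7.20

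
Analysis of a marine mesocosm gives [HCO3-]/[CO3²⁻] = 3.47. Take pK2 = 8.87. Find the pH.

pH = 8.33

From K2 = [H⁺][CO3²⁻]/[HCO3-]:  pH = pK2 − log₁₀([HCO3-]/[CO3²⁻])
log₁₀(3.47) = +0.540
pH = 8.87 − (+0.540) = 8.33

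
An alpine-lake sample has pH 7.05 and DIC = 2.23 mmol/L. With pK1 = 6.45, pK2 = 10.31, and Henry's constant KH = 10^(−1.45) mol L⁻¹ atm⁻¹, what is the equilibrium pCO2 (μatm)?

α₀ = 1 / (1 + K1/[H⁺] + K1K2/[H⁺]²) = 1 / (1 + 10^+0.60 + 10^-2.66)
   = 1 / (1 + 3.9811 + 0.0021878) = 1/4.9833 = 0.2007
[CO2*] = α₀ × DIC = 0.2007 × 2.23 = 0.4475 mmol/L
pCO2 = [CO2*]/KH = 4.475×10^-4 / 3.548×10^-2 = 1.26×10^4 μatm

pCO2 = 1.26×10^4 μatm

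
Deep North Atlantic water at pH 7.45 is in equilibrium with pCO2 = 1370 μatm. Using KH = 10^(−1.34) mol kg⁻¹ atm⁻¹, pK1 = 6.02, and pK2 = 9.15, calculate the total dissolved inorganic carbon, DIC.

DIC = 1.78 mmol/kg

[CO2*] = KH · pCO2 = 10^(−1.34) × 1370×10^-6 = 6.262×10^-5 mol/kg
α₀ = 1/(1 + K1/[H⁺] + K1K2/[H⁺]²) = 1/(1 + 10^+1.43 + 10^-0.27) = 0.03515
DIC = [CO2*]/α₀ = 6.262×10^-5 / 0.03515 = 1.78 mmol/kg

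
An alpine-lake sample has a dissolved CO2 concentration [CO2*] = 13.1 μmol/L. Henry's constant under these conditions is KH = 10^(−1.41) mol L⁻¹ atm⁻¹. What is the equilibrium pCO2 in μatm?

KH = 10^(−1.41) = 3.890×10^-2 mol L⁻¹ atm⁻¹
pCO2 = [CO2*]/KH = 13.1×10^-6 / 3.890×10^-2 = 3.37×10^-4 atm = 337 μatm

pCO2 = 337 μatm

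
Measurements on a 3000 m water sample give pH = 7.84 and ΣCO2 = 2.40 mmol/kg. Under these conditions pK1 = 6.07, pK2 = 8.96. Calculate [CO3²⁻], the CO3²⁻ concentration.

α₂ = 1 / (1 + [H⁺]/K2 + [H⁺]²/(K1K2)) = 1 / (1 + 10^+1.12 + 10^-0.65)
   = 1 / (1 + 13.183 + 0.22387) = 1/14.406 = 0.06941
[CO3²⁻] = α₂ × DIC = 0.06941 × 2.40 = 0.167 mmol/kg

[CO3²⁻] = 0.167 mmol/kg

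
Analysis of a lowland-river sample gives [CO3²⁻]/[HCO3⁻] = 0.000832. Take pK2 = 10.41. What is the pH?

pH = 7.33

From K2 = [H⁺][CO3²⁻]/[HCO3⁻]:  pH = pK2 + log₁₀([CO3²⁻]/[HCO3⁻])
log₁₀(0.000832) = -3.080
pH = 10.41 + (-3.080) = 7.33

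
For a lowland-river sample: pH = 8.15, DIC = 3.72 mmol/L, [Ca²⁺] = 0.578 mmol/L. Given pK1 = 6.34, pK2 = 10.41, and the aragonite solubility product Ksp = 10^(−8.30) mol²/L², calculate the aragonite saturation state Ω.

α₂ = 1 / (1 + [H⁺]/K2 + [H⁺]²/(K1K2)) = 1 / (1 + 10^+2.26 + 10^+0.45)
   = 1 / (1 + 181.97 + 2.8184) = 1/185.79 = 0.005382
[CO3²⁻] = α₂ × DIC = 0.005382 × 3.72 = 0.02002 mmol/L
Ksp = 10^(−8.30) = 5.012×10^-9
Ω = [Ca²⁺][CO3²⁻]/Ksp = (0.578×10^-3)(2.002×10^-5) / 5.012×10^-9 = 2.31

Ω = 2.31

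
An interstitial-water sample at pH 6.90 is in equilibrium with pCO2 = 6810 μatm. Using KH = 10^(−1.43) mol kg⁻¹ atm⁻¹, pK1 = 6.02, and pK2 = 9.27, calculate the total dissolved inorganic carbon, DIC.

[CO2*] = KH · pCO2 = 10^(−1.43) × 6810×10^-6 = 2.530×10^-4 mol/kg
α₀ = 1/(1 + K1/[H⁺] + K1K2/[H⁺]²) = 1/(1 + 10^+0.88 + 10^-1.49) = 0.1160
DIC = [CO2*]/α₀ = 2.530×10^-4 / 0.1160 = 2.18 mmol/kg

DIC = 2.18 mmol/kg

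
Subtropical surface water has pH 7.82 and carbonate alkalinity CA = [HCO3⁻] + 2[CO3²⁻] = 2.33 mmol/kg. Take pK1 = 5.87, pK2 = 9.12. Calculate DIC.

CA = [HCO3⁻] + 2[CO3²⁻] = (α₁ + 2α₂)·DIC
At pH 7.82: [H⁺]/K1 = 10^-1.95 = 0.011220, K2/[H⁺] = 10^-1.30 = 0.050119
α₁ = 1/(1 + 0.011220 + 0.050119) = 1/1.0613 = 0.9422; α₂ = α₁·K2/[H⁺] = 0.04722
α₁ + 2α₂ = 1.0367
DIC = CA / (α₁ + 2α₂) = 2.33 / 1.0367 = 2.25 mmol/kg

DIC = 2.25 mmol/kg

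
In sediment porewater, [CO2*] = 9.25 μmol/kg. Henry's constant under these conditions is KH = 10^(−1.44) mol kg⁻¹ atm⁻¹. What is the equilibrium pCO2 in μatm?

pCO2 = 255 μatm

KH = 10^(−1.44) = 3.631×10^-2 mol kg⁻¹ atm⁻¹
pCO2 = [CO2*]/KH = 9.25×10^-6 / 3.631×10^-2 = 2.55×10^-4 atm = 255 μatm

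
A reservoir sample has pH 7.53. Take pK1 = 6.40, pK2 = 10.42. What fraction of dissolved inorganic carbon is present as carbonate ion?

α₂ = 0.00120

α₂ = 1 / (1 + [H⁺]/K2 + [H⁺]²/(K1K2)) = 1 / (1 + 10^+2.89 + 10^+1.76)
   = 1 / (1 + 776.25 + 57.544) = 1/834.79 = 0.001198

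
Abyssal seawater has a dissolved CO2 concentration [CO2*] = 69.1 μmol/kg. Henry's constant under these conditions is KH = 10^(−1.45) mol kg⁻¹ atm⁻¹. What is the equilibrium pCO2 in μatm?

pCO2 = 1950 μatm

KH = 10^(−1.45) = 3.548×10^-2 mol kg⁻¹ atm⁻¹
pCO2 = [CO2*]/KH = 69.1×10^-6 / 3.548×10^-2 = 1.95×10^-3 atm = 1950 μatm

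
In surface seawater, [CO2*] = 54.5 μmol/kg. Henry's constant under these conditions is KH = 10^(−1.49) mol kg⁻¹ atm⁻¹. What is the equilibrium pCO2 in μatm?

KH = 10^(−1.49) = 3.236×10^-2 mol kg⁻¹ atm⁻¹
pCO2 = [CO2*]/KH = 54.5×10^-6 / 3.236×10^-2 = 1.68×10^-3 atm = 1680 μatm

pCO2 = 1680 μatm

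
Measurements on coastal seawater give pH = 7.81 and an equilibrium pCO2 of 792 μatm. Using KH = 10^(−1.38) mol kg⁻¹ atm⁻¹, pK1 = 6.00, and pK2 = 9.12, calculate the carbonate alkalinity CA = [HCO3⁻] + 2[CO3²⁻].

[CO2*] = KH · pCO2 = 10^(−1.38) × 792×10^-6 = 3.302×10^-5 mol/kg
α₀ = 1/(1 + K1/[H⁺] + K1K2/[H⁺]²) = 1/(1 + 10^+1.81 + 10^+0.50) = 0.01455
DIC = [CO2*]/α₀ = 3.302×10^-5 / 0.01455 = 2.269 mmol/kg
CA = (α₁ + 2α₂)·DIC = (0.9394 + 2×0.04601) × 2.269 = 2.34 mmol/kg

CA = 2.34 mmol/kg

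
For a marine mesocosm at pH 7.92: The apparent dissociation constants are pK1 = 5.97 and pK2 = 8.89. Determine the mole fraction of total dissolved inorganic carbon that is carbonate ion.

α₂ = 0.0958

α₂ = 1 / (1 + [H⁺]/K2 + [H⁺]²/(K1K2)) = 1 / (1 + 10^+0.97 + 10^-0.98)
   = 1 / (1 + 9.3325 + 0.10471) = 1/10.437 = 0.09581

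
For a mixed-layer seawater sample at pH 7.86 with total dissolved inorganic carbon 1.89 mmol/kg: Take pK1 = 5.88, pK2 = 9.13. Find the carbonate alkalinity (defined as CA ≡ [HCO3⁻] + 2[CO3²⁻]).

CA = [HCO3⁻] + 2[CO3²⁻] = (α₁ + 2α₂)·DIC
At pH 7.86: [H⁺]/K1 = 10^-1.98 = 0.010471, K2/[H⁺] = 10^-1.27 = 0.053703
α₁ = 1/(1 + 0.010471 + 0.053703) = 1/1.0642 = 0.9397; α₂ = α₁·K2/[H⁺] = 0.05046
α₁ + 2α₂ = 1.0406
CA = 1.0406 × 1.89 = 1.97 mmol/kg

CA = 1.97 mmol/kg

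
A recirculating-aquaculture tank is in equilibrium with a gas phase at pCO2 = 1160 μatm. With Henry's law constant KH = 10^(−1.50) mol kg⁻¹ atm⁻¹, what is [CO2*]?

[CO2*] = 36.7 μmol/kg

KH = 10^(−1.50) = 3.162×10^-2 mol kg⁻¹ atm⁻¹
[CO2*] = KH · pCO2 = 3.162×10^-2 × 1160×10^-6 atm = 3.67×10^-5 mol/kg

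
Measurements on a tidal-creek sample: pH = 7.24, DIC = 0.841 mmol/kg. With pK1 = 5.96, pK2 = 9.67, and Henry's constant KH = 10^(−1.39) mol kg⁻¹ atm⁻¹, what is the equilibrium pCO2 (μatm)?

pCO2 = 1030 μatm

α₀ = 1 / (1 + K1/[H⁺] + K1K2/[H⁺]²) = 1 / (1 + 10^+1.28 + 10^-1.15)
   = 1 / (1 + 19.055 + 0.070795) = 1/20.125 = 0.04969
[CO2*] = α₀ × DIC = 0.04969 × 0.841 = 0.04179 mmol/kg
pCO2 = [CO2*]/KH = 4.179×10^-5 / 4.074×10^-2 = 1030 μatm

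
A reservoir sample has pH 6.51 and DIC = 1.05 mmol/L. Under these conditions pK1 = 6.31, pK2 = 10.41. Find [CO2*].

[CO2*] = 0.406 mmol/L

α₀ = 1 / (1 + K1/[H⁺] + K1K2/[H⁺]²) = 1 / (1 + 10^+0.20 + 10^-3.70)
   = 1 / (1 + 1.5849 + 0.00019953) = 1/2.5851 = 0.3868
[CO2*] = α₀ × DIC = 0.3868 × 1.05 = 0.406 mmol/L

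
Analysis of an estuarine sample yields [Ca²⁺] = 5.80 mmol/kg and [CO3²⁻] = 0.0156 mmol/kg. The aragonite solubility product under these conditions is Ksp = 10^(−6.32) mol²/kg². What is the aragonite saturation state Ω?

Ω = 0.189

Ksp = 10^(−6.32) = 4.786×10^-7
Ω = [Ca²⁺][CO3²⁻]/Ksp = (5.80×10^-3)(0.0156×10^-3) / 4.786×10^-7 = 0.189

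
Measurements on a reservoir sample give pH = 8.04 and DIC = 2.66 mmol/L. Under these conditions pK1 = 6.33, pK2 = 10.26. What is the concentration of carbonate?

α₂ = 1 / (1 + [H⁺]/K2 + [H⁺]²/(K1K2)) = 1 / (1 + 10^+2.22 + 10^+0.51)
   = 1 / (1 + 165.96 + 3.2359) = 1/170.19 = 0.005876
[CO3²⁻] = α₂ × DIC = 0.005876 × 2.66 = 0.0156 mmol/L = 15.6 μmol/L

[CO3²⁻] = 15.6 μmol/L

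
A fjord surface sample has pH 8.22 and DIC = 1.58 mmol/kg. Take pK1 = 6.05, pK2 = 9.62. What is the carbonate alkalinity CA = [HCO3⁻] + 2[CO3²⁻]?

CA = 1.63 mmol/kg

CA = [HCO3⁻] + 2[CO3²⁻] = (α₁ + 2α₂)·DIC
At pH 8.22: [H⁺]/K1 = 10^-2.17 = 0.0067608, K2/[H⁺] = 10^-1.40 = 0.039811
α₁ = 1/(1 + 0.0067608 + 0.039811) = 1/1.0466 = 0.9555; α₂ = α₁·K2/[H⁺] = 0.03804
α₁ + 2α₂ = 1.0316
CA = 1.0316 × 1.58 = 1.63 mmol/kg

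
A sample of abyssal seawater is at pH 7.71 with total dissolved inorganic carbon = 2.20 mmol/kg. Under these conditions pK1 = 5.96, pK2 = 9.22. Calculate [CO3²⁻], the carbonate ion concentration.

α₂ = 1 / (1 + [H⁺]/K2 + [H⁺]²/(K1K2)) = 1 / (1 + 10^+1.51 + 10^-0.24)
   = 1 / (1 + 32.359 + 0.57544) = 1/33.935 = 0.02947
[CO3²⁻] = α₂ × DIC = 0.02947 × 2.20 = 0.0648 mmol/kg

[CO3²⁻] = 0.0648 mmol/kg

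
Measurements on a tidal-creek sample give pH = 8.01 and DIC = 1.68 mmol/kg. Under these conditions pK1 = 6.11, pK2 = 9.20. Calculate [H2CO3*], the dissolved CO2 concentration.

[CO2*] = 19.6 μmol/kg

α₀ = 1 / (1 + K1/[H⁺] + K1K2/[H⁺]²) = 1 / (1 + 10^+1.90 + 10^+0.71)
   = 1 / (1 + 79.433 + 5.1286) = 1/85.561 = 0.01169
[CO2*] = α₀ × DIC = 0.01169 × 1.68 = 0.0196 mmol/kg = 19.6 μmol/kg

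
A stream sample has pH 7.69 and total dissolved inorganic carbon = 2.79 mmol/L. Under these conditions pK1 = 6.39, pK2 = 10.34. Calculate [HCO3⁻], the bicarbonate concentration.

[HCO3⁻] = 2.65 mmol/L

α₁ = 1 / (1 + [H⁺]/K1 + K2/[H⁺]) = 1 / (1 + 10^-1.30 + 10^-2.65)
   = 1 / (1 + 0.050119 + 0.0022387) = 1/1.0524 = 0.9502
[HCO3⁻] = α₁ × DIC = 0.9502 × 2.79 = 2.65 mmol/L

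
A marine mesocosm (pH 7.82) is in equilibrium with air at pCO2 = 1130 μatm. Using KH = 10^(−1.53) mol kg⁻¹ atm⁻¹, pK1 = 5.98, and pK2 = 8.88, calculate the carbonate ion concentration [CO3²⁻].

[CO2*] = KH · pCO2 = 10^(−1.53) × 1130×10^-6 = 3.335×10^-5 mol/kg
α₀ = 1/(1 + K1/[H⁺] + K1K2/[H⁺]²) = 1/(1 + 10^+1.84 + 10^+0.78) = 0.01312
DIC = [CO2*]/α₀ = 3.335×10^-5 / 0.01312 = 2.541 mmol/kg
[CO3²⁻] = α₂·DIC; α₂ = 0.07907, so [CO3²⁻] = 0.07907 × 2.541 = 0.201 mmol/kg

[CO3²⁻] = 0.201 mmol/kg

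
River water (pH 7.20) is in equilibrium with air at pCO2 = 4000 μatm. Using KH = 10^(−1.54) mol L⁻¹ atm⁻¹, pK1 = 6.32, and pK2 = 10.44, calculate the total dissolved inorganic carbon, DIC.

DIC = 0.991 mmol/L

[CO2*] = KH · pCO2 = 10^(−1.54) × 4000×10^-6 = 1.154×10^-4 mol/L
α₀ = 1/(1 + K1/[H⁺] + K1K2/[H⁺]²) = 1/(1 + 10^+0.88 + 10^-2.36) = 0.1164
DIC = [CO2*]/α₀ = 1.154×10^-4 / 0.1164 = 0.991 mmol/L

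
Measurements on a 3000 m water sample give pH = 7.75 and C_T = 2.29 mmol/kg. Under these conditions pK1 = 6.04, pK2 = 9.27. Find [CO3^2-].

α₂ = 1 / (1 + [H⁺]/K2 + [H⁺]²/(K1K2)) = 1 / (1 + 10^+1.52 + 10^-0.19)
   = 1 / (1 + 33.113 + 0.64565) = 1/34.759 = 0.02877
[CO3²⁻] = α₂ × DIC = 0.02877 × 2.29 = 0.0659 mmol/kg

[CO3²⁻] = 0.0659 mmol/kg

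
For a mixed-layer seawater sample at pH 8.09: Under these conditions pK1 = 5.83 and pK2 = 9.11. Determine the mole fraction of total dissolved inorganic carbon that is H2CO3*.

α₀ = 1 / (1 + K1/[H⁺] + K1K2/[H⁺]²) = 1 / (1 + 10^+2.26 + 10^+1.24)
   = 1 / (1 + 181.97 + 17.378) = 1/200.35 = 0.004991

α₀ = 0.00499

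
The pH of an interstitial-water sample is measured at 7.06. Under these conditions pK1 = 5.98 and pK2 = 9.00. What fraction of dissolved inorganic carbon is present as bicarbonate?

α₁ = 0.914

α₁ = 1 / (1 + [H⁺]/K1 + K2/[H⁺]) = 1 / (1 + 10^-1.08 + 10^-1.94)
   = 1 / (1 + 0.083176 + 0.011482) = 1/1.0947 = 0.9135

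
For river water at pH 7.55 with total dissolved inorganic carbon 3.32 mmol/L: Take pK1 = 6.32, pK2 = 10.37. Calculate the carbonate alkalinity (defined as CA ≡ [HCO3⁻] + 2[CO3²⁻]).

CA = [HCO3⁻] + 2[CO3²⁻] = (α₁ + 2α₂)·DIC
At pH 7.55: [H⁺]/K1 = 10^-1.23 = 0.058884, K2/[H⁺] = 10^-2.82 = 0.0015136
α₁ = 1/(1 + 0.058884 + 0.0015136) = 1/1.0604 = 0.9430; α₂ = α₁·K2/[H⁺] = 0.001427
α₁ + 2α₂ = 0.9459
CA = 0.9459 × 3.32 = 3.14 mmol/L

CA = 3.14 mmol/L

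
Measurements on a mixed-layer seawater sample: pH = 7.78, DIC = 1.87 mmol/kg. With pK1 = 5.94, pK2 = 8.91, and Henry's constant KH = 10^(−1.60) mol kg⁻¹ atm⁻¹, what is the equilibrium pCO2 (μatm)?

pCO2 = 989 μatm

α₀ = 1 / (1 + K1/[H⁺] + K1K2/[H⁺]²) = 1 / (1 + 10^+1.84 + 10^+0.71)
   = 1 / (1 + 69.183 + 5.1286) = 1/75.312 = 0.01328
[CO2*] = α₀ × DIC = 0.01328 × 1.87 = 0.02483 mmol/kg
pCO2 = [CO2*]/KH = 2.483×10^-5 / 2.512×10^-2 = 989 μatm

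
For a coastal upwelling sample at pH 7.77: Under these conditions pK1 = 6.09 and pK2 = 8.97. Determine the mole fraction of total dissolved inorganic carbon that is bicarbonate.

α₁ = 0.923

α₁ = 1 / (1 + [H⁺]/K1 + K2/[H⁺]) = 1 / (1 + 10^-1.68 + 10^-1.20)
   = 1 / (1 + 0.020893 + 0.063096) = 1/1.0840 = 0.9225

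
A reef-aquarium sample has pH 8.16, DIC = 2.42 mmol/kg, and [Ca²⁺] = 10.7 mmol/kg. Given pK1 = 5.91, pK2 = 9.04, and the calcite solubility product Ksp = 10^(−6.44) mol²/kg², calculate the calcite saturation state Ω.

Ω = 8.27

α₂ = 1 / (1 + [H⁺]/K2 + [H⁺]²/(K1K2)) = 1 / (1 + 10^+0.88 + 10^-1.37)
   = 1 / (1 + 7.5858 + 0.042658) = 1/8.6284 = 0.1159
[CO3²⁻] = α₂ × DIC = 0.1159 × 2.42 = 0.2805 mmol/kg
Ksp = 10^(−6.44) = 3.631×10^-7
Ω = [Ca²⁺][CO3²⁻]/Ksp = (10.7×10^-3)(2.805×10^-4) / 3.631×10^-7 = 8.27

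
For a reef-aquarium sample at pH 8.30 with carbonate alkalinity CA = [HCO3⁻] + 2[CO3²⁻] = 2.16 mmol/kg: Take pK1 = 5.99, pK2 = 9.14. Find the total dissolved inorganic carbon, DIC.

DIC = 1.93 mmol/kg

CA = [HCO3⁻] + 2[CO3²⁻] = (α₁ + 2α₂)·DIC
At pH 8.30: [H⁺]/K1 = 10^-2.31 = 0.0048978, K2/[H⁺] = 10^-0.84 = 0.14454
α₁ = 1/(1 + 0.0048978 + 0.14454) = 1/1.1494 = 0.8700; α₂ = α₁·K2/[H⁺] = 0.1258
α₁ + 2α₂ = 1.1215
DIC = CA / (α₁ + 2α₂) = 2.16 / 1.1215 = 1.93 mmol/kg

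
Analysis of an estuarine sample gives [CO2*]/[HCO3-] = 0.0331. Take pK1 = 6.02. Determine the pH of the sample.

From K1 = [H⁺][HCO3-]/[CO2*]:  pH = pK1 − log₁₀([CO2*]/[HCO3-])
log₁₀(0.0331) = -1.480
pH = 6.02 − (-1.480) = 7.50

pH = 7.50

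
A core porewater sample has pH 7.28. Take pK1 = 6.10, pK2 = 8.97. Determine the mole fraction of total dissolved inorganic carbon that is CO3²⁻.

α₂ = 1 / (1 + [H⁺]/K2 + [H⁺]²/(K1K2)) = 1 / (1 + 10^+1.69 + 10^+0.51)
   = 1 / (1 + 48.978 + 3.2359) = 1/53.214 = 0.01879

α₂ = 0.0188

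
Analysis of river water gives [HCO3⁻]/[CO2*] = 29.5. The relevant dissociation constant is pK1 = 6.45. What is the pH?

pH = 7.92

From K1 = [H⁺][HCO3⁻]/[CO2*]:  pH = pK1 + log₁₀([HCO3⁻]/[CO2*])
log₁₀(29.5) = +1.470
pH = 6.45 + (+1.470) = 7.92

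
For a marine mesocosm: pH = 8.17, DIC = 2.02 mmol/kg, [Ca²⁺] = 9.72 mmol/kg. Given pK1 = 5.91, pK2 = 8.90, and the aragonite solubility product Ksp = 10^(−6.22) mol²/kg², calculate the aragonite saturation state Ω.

Ω = 5.09

α₂ = 1 / (1 + [H⁺]/K2 + [H⁺]²/(K1K2)) = 1 / (1 + 10^+0.73 + 10^-1.53)
   = 1 / (1 + 5.3703 + 0.029512) = 1/6.3998 = 0.1563
[CO3²⁻] = α₂ × DIC = 0.1563 × 2.02 = 0.3156 mmol/kg
Ksp = 10^(−6.22) = 6.026×10^-7
Ω = [Ca²⁺][CO3²⁻]/Ksp = (9.72×10^-3)(3.156×10^-4) / 6.026×10^-7 = 5.09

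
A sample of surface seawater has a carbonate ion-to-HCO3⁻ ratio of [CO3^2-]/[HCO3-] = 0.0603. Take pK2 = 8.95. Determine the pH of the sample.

pH = 7.73

From K2 = [H⁺][CO3^2-]/[HCO3-]:  pH = pK2 + log₁₀([CO3^2-]/[HCO3-])
log₁₀(0.0603) = -1.220
pH = 8.95 + (-1.220) = 7.73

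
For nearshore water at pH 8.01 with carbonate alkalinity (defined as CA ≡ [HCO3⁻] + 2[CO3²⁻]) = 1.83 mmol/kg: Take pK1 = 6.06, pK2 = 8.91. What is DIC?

CA = [HCO3⁻] + 2[CO3²⁻] = (α₁ + 2α₂)·DIC
At pH 8.01: [H⁺]/K1 = 10^-1.95 = 0.011220, K2/[H⁺] = 10^-0.90 = 0.12589
α₁ = 1/(1 + 0.011220 + 0.12589) = 1/1.1371 = 0.8794; α₂ = α₁·K2/[H⁺] = 0.1107
α₁ + 2α₂ = 1.1008
DIC = CA / (α₁ + 2α₂) = 1.83 / 1.1008 = 1.66 mmol/kg

DIC = 1.66 mmol/kg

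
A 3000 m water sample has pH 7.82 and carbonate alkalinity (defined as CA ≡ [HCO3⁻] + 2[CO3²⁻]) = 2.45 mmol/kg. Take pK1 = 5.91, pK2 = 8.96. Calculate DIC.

DIC = 2.32 mmol/kg

CA = [HCO3⁻] + 2[CO3²⁻] = (α₁ + 2α₂)·DIC
At pH 7.82: [H⁺]/K1 = 10^-1.91 = 0.012303, K2/[H⁺] = 10^-1.14 = 0.072444
α₁ = 1/(1 + 0.012303 + 0.072444) = 1/1.0847 = 0.9219; α₂ = α₁·K2/[H⁺] = 0.06678
α₁ + 2α₂ = 1.0554
DIC = CA / (α₁ + 2α₂) = 2.45 / 1.0554 = 2.32 mmol/kg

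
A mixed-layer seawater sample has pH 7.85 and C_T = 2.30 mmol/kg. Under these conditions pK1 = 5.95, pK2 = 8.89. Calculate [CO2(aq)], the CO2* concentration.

[CO2*] = 0.0262 mmol/kg

α₀ = 1 / (1 + K1/[H⁺] + K1K2/[H⁺]²) = 1 / (1 + 10^+1.90 + 10^+0.86)
   = 1 / (1 + 79.433 + 7.2444) = 1/87.677 = 0.01141
[CO2*] = α₀ × DIC = 0.01141 × 2.30 = 0.0262 mmol/kg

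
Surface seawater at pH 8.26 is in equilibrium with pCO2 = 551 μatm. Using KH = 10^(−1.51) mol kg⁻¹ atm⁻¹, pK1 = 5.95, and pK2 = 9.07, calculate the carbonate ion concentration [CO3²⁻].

[CO3²⁻] = 0.538 mmol/kg

[CO2*] = KH · pCO2 = 10^(−1.51) × 551×10^-6 = 1.703×10^-5 mol/kg
α₀ = 1/(1 + K1/[H⁺] + K1K2/[H⁺]²) = 1/(1 + 10^+2.31 + 10^+1.50) = 0.004223
DIC = [CO2*]/α₀ = 1.703×10^-5 / 0.004223 = 4.032 mmol/kg
[CO3²⁻] = α₂·DIC; α₂ = 0.1335, so [CO3²⁻] = 0.1335 × 4.032 = 0.538 mmol/kg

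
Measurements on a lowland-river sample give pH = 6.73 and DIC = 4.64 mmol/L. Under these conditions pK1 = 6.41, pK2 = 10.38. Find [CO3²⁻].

α₂ = 1 / (1 + [H⁺]/K2 + [H⁺]²/(K1K2)) = 1 / (1 + 10^+3.65 + 10^+3.33)
   = 1 / (1 + 4466.8 + 2138.0) = 1/6605.8 = 0.0001514
[CO3²⁻] = α₂ × DIC = 0.0001514 × 4.64 = 0.000702 mmol/L = 0.702 μmol/L

[CO3²⁻] = 0.702 μmol/L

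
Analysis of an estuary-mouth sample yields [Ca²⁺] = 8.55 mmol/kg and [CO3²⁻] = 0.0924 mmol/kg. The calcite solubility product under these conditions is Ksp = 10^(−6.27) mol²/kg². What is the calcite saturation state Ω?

Ksp = 10^(−6.27) = 5.370×10^-7
Ω = [Ca²⁺][CO3²⁻]/Ksp = (8.55×10^-3)(0.0924×10^-3) / 5.370×10^-7 = 1.47

Ω = 1.47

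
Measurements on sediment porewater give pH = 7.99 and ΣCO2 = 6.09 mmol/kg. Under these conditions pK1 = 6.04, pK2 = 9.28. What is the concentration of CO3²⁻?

[CO3²⁻] = 0.294 mmol/kg

α₂ = 1 / (1 + [H⁺]/K2 + [H⁺]²/(K1K2)) = 1 / (1 + 10^+1.29 + 10^-0.66)
   = 1 / (1 + 19.498 + 0.21878) = 1/20.717 = 0.04827
[CO3²⁻] = α₂ × DIC = 0.04827 × 6.09 = 0.294 mmol/kg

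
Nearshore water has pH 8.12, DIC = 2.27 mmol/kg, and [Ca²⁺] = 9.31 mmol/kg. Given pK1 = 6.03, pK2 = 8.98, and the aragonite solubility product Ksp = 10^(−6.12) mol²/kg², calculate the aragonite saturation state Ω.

α₂ = 1 / (1 + [H⁺]/K2 + [H⁺]²/(K1K2)) = 1 / (1 + 10^+0.86 + 10^-1.23)
   = 1 / (1 + 7.2444 + 0.058884) = 1/8.3032 = 0.1204
[CO3²⁻] = α₂ × DIC = 0.1204 × 2.27 = 0.2734 mmol/kg
Ksp = 10^(−6.12) = 7.586×10^-7
Ω = [Ca²⁺][CO3²⁻]/Ksp = (9.31×10^-3)(2.734×10^-4) / 7.586×10^-7 = 3.36

Ω = 3.36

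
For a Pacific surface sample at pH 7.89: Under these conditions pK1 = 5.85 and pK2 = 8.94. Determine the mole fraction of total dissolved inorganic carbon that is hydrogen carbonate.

α₁ = 0.911

α₁ = 1 / (1 + [H⁺]/K1 + K2/[H⁺]) = 1 / (1 + 10^-2.04 + 10^-1.05)
   = 1 / (1 + 0.0091201 + 0.089125) = 1/1.0982 = 0.9105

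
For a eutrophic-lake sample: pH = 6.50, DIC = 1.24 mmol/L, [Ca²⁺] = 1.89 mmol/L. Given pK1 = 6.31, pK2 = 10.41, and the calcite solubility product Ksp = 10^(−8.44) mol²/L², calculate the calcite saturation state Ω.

Ω = 0.0483

α₂ = 1 / (1 + [H⁺]/K2 + [H⁺]²/(K1K2)) = 1 / (1 + 10^+3.91 + 10^+3.72)
   = 1 / (1 + 8128.3 + 5248.1) = 1/1.3377×10^4 = 7.475×10^-5
[CO3²⁻] = α₂ × DIC = 7.475×10^-5 × 1.24 = 9.269×10^-5 mmol/L = 0.09269 μmol/L
Ksp = 10^(−8.44) = 3.631×10^-9
Ω = [Ca²⁺][CO3²⁻]/Ksp = (1.89×10^-3)(9.269×10^-8) / 3.631×10^-9 = 0.0483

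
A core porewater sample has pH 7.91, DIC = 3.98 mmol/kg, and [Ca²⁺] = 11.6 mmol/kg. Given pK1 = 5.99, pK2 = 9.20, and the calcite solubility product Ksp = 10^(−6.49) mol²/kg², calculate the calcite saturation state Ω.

α₂ = 1 / (1 + [H⁺]/K2 + [H⁺]²/(K1K2)) = 1 / (1 + 10^+1.29 + 10^-0.63)
   = 1 / (1 + 19.498 + 0.23442) = 1/20.733 = 0.04823
[CO3²⁻] = α₂ × DIC = 0.04823 × 3.98 = 0.1920 mmol/kg
Ksp = 10^(−6.49) = 3.236×10^-7
Ω = [Ca²⁺][CO3²⁻]/Ksp = (11.6×10^-3)(1.920×10^-4) / 3.236×10^-7 = 6.88

Ω = 6.88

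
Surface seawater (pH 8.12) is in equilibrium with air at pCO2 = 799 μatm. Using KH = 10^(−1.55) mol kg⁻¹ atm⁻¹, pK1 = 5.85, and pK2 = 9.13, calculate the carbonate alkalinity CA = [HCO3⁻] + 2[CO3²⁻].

CA = 5.01 mmol/kg

[CO2*] = KH · pCO2 = 10^(−1.55) × 799×10^-6 = 2.252×10^-5 mol/kg
α₀ = 1/(1 + K1/[H⁺] + K1K2/[H⁺]²) = 1/(1 + 10^+2.27 + 10^+1.26) = 0.004868
DIC = [CO2*]/α₀ = 2.252×10^-5 / 0.004868 = 4.626 mmol/kg
CA = (α₁ + 2α₂)·DIC = (0.9065 + 2×0.08859) × 4.626 = 5.01 mmol/kg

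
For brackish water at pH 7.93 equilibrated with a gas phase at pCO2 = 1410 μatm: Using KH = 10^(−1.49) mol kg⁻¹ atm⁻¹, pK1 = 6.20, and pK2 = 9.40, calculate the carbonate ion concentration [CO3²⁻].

[CO3²⁻] = 0.0830 mmol/kg

[CO2*] = KH · pCO2 = 10^(−1.49) × 1410×10^-6 = 4.563×10^-5 mol/kg
α₀ = 1/(1 + K1/[H⁺] + K1K2/[H⁺]²) = 1/(1 + 10^+1.73 + 10^+0.26) = 0.01769
DIC = [CO2*]/α₀ = 4.563×10^-5 / 0.01769 = 2.579 mmol/kg
[CO3²⁻] = α₂·DIC; α₂ = 0.03219, so [CO3²⁻] = 0.03219 × 2.579 = 0.0830 mmol/kg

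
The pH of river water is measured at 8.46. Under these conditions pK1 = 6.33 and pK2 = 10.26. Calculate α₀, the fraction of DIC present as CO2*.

α₀ = 1 / (1 + K1/[H⁺] + K1K2/[H⁺]²) = 1 / (1 + 10^+2.13 + 10^+0.33)
   = 1 / (1 + 134.90 + 2.1380) = 1/138.03 = 0.007245

α₀ = 0.00724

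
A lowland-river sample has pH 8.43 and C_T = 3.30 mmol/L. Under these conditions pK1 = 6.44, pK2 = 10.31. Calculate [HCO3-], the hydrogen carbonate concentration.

α₁ = 1 / (1 + [H⁺]/K1 + K2/[H⁺]) = 1 / (1 + 10^-1.99 + 10^-1.88)
   = 1 / (1 + 0.010233 + 0.013183) = 1/1.0234 = 0.9771
[HCO3⁻] = α₁ × DIC = 0.9771 × 3.30 = 3.22 mmol/L

[HCO3⁻] = 3.22 mmol/L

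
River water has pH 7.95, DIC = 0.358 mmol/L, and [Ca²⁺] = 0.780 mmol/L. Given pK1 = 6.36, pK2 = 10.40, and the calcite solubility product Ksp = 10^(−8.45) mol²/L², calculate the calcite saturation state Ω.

α₂ = 1 / (1 + [H⁺]/K2 + [H⁺]²/(K1K2)) = 1 / (1 + 10^+2.45 + 10^+0.86)
   = 1 / (1 + 281.84 + 7.2444) = 1/290.08 = 0.003447
[CO3²⁻] = α₂ × DIC = 0.003447 × 0.358 = 0.001234 mmol/L = 1.234 μmol/L
Ksp = 10^(−8.45) = 3.548×10^-9
Ω = [Ca²⁺][CO3²⁻]/Ksp = (0.780×10^-3)(1.234×10^-6) / 3.548×10^-9 = 0.271

Ω = 0.271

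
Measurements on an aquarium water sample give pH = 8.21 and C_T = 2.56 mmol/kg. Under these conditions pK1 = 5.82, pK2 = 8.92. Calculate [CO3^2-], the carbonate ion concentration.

[CO3²⁻] = 0.416 mmol/kg

α₂ = 1 / (1 + [H⁺]/K2 + [H⁺]²/(K1K2)) = 1 / (1 + 10^+0.71 + 10^-1.68)
   = 1 / (1 + 5.1286 + 0.020893) = 1/6.1495 = 0.1626
[CO3²⁻] = α₂ × DIC = 0.1626 × 2.56 = 0.416 mmol/kg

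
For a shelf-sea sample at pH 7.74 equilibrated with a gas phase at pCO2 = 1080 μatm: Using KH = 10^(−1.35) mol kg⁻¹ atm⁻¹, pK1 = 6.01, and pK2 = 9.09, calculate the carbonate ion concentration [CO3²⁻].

[CO2*] = KH · pCO2 = 10^(−1.35) × 1080×10^-6 = 4.824×10^-5 mol/kg
α₀ = 1/(1 + K1/[H⁺] + K1K2/[H⁺]²) = 1/(1 + 10^+1.73 + 10^+0.38) = 0.01751
DIC = [CO2*]/α₀ = 4.824×10^-5 / 0.01751 = 2.755 mmol/kg
[CO3²⁻] = α₂·DIC; α₂ = 0.04201, so [CO3²⁻] = 0.04201 × 2.755 = 0.116 mmol/kg

[CO3²⁻] = 0.116 mmol/kg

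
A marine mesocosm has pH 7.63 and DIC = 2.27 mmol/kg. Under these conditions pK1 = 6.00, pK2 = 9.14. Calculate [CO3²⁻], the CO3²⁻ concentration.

α₂ = 1 / (1 + [H⁺]/K2 + [H⁺]²/(K1K2)) = 1 / (1 + 10^+1.51 + 10^-0.12)
   = 1 / (1 + 32.359 + 0.75858) = 1/34.118 = 0.02931
[CO3²⁻] = α₂ × DIC = 0.02931 × 2.27 = 0.0665 mmol/kg

[CO3²⁻] = 0.0665 mmol/kg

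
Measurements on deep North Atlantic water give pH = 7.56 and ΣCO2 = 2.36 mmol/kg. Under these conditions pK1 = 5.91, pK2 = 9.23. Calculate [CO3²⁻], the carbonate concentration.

α₂ = 1 / (1 + [H⁺]/K2 + [H⁺]²/(K1K2)) = 1 / (1 + 10^+1.67 + 10^+0.02)
   = 1 / (1 + 46.774 + 1.0471) = 1/48.821 = 0.02048
[CO3²⁻] = α₂ × DIC = 0.02048 × 2.36 = 0.0483 mmol/kg

[CO3²⁻] = 0.0483 mmol/kg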